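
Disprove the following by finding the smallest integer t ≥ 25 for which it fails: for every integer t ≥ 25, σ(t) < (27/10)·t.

t = 60

A counterexample is any integer t ≥ 25 such that the claim fails; we check each in order.
For t = 25, 26, 27, 28, …, 57, 58, 59 the conclusion holds.
t = 60: σ(60) = 168; 168 ≥ 162.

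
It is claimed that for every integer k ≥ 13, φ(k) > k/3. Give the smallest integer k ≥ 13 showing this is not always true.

k = 18

Check each integer k ≥ 13 in order until the claim fails.
For k = 13, 14, 15, 16, 17 the conclusion holds.
k = 18: φ(18) = 6 and 18/3 = 6, so φ(18) ≤ 18/3.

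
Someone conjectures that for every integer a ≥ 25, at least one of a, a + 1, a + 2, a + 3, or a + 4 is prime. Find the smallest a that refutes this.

a = 25: 29 is prime.
a = 26: 29 is prime.
a = 27: 29 is prime.
a = 28: 29 is prime.
a = 29: 29 is prime.
a = 30: 31 is prime.
a = 31: 31 is prime.
a = 32: 32 = 2 × 16; 33 = 3 × 11; 34 = 2 × 17; 35 = 5 × 7; 36 = 2 × 18 — all composite.
So a = 32 is the smallest counterexample.

a = 32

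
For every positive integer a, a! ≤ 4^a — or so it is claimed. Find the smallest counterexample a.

a = 9

A counterexample is any positive integer a such that a! > 4^a; we check each in order.
The first 8 eligible values, up to a = 8, all satisfy the conclusion.
a = 9: a! = 362880 and 4^a = 262144, so 362880 > 262144.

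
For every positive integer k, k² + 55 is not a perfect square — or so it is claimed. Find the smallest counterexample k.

k = 3

We need the least positive integer k for which k² + 55 is a perfect square.
For k = 1, 2 the conclusion holds.
k = 3: 3² + 55 = 64 = 8², a perfect square.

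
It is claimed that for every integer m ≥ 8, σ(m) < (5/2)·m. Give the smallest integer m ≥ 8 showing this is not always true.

For m = 8, 9, 10, 11, …, 21, 22, 23 the conclusion holds.
m = 24: σ(24) = 60; 60 ≥ 60.

m = 24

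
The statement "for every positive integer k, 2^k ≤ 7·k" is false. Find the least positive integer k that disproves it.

k = 6

A counterexample is any positive integer k such that 2^k > 7·k; we check each in order.
k = 1: 2^k = 2 and 7·k = 7, so 2 ≤ 7.
k = 2: 2^k = 4 and 7·k = 14, so 4 ≤ 14.
k = 3: 2^k = 8 and 7·k = 21, so 8 ≤ 21.
k = 4: 2^k = 16 and 7·k = 28, so 16 ≤ 28.
k = 5: 2^k = 32 and 7·k = 35, so 32 ≤ 35.
k = 6: 2^k = 64 and 7·k = 42, so 64 > 42.
So k = 6 is the smallest counterexample.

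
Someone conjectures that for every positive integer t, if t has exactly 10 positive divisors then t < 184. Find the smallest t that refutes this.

t = 208

t = 48: τ(48) = 10; 48 < 184.
t = 80: τ(80) = 10; 80 < 184.
t = 112: τ(112) = 10; 112 < 184.
t = 162: τ(162) = 10; 162 < 184.
t = 176: τ(176) = 10; 176 < 184.
t = 208: τ(208) = 10; 208 ≥ 184.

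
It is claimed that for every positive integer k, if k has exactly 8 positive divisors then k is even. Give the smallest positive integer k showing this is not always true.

A counterexample is any positive integer k such that k has exactly 8 positive divisors but k is odd; we check each in order.
The first 12 eligible values, up to k = 104, all satisfy the conclusion.
k = 105: divisors of 105: 1, 3, 5, 7, 15, 21, 35, 105; 105 is odd.

k = 105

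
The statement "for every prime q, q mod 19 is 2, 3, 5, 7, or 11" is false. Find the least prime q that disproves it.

q = 13

For q = 2, 3, 5, 7, 11 the conclusion holds.
q = 13: 13 mod 19 = 13 — not in {2, 3, 5, 7, 11}.
Thus q = 13 disproves the claim, and no smaller q works.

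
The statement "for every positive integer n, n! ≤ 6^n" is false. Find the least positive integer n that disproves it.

n = 14

Check each positive integer n in order until n! > 6^n.
For n = 1, 2, 3, 4, …, 11, 12, 13 the conclusion holds.
n = 14: n! = 87178291200 and 6^n = 78364164096, so 87178291200 > 78364164096.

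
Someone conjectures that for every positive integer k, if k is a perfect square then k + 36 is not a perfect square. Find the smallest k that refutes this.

k = 64

We need the least positive integer k for which k is a perfect square but k + 36 is a perfect square.
The first 7 eligible values, up to k = 49, all satisfy the conclusion.
k = 64: 64 = 8² and 64 + 36 = 100 = 10².
So k = 64 is the smallest counterexample.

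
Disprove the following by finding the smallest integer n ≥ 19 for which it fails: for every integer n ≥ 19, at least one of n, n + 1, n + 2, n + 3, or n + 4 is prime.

n = 19: 19 is prime.
n = 20: 23 is prime.
n = 21: 23 is prime.
n = 22: 23 is prime.
n = 23: 23 is prime.
n = 24: 24 = 2 × 12; 25 = 5 × 5; 26 = 2 × 13; 27 = 3 × 9; 28 = 2 × 14 — all composite.

n = 24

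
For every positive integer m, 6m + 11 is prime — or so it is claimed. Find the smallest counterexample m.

We need the least positive integer m for which 6m + 11 is not prime.
For m = 1, 2, 3 the conclusion holds.
m = 4: 6m + 11 = 35 = 5 × 7, composite.

m = 4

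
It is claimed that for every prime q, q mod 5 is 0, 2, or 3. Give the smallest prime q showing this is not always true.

q = 11

For q = 2, 3, 5, 7 the conclusion holds.
q = 11: 11 mod 5 = 1 — not in {0, 2, 3}.
Thus q = 11 disproves the claim, and no smaller q works.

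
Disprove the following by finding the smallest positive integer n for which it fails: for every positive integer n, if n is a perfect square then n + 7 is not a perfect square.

n = 9

n = 1: 1 + 7 = 8, not a perfect square.
n = 4: 4 + 7 = 11, not a perfect square.
n = 9: 9 = 3² and 9 + 7 = 16 = 4².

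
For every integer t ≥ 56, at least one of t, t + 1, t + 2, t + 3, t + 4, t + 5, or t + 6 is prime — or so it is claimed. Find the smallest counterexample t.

A counterexample is any integer t ≥ 56 such that t, t + 1, t + 2, t + 3, t + 4, t + 5, t + 6 are all composite; we check each in order.
For t = 56, 57, 58, 59, …, 87, 88, 89 the conclusion holds.
t = 90: 90 = 2 × 45; 91 = 7 × 13; 92 = 2 × 46; 93 = 3 × 31; 94 = 2 × 47; 95 = 5 × 19; 96 = 2 × 48 — all composite.

t = 90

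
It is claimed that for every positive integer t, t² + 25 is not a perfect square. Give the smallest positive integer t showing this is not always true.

t = 12

A counterexample is any positive integer t such that t² + 25 is a perfect square; we check each in order.
For t = 1, 2, 3, 4, …, 9, 10, 11 the conclusion holds.
t = 12: 12² + 25 = 169 = 13², a perfect square.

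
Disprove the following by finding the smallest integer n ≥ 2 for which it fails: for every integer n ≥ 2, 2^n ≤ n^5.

Check each integer n ≥ 2 in order until 2^n > n^5.
The first 21 eligible values, up to n = 22, all satisfy the conclusion.
n = 23: 2^n = 8388608 and n^5 = 6436343, so 8388608 > 6436343.

n = 23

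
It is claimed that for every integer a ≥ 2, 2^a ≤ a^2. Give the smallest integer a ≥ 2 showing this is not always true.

We need the least integer a ≥ 2 for which 2^a > a^2.
a = 2: 2^a = 4 and a^2 = 4, so 4 ≤ 4.
a = 3: 2^a = 8 and a^2 = 9, so 8 ≤ 9.
a = 4: 2^a = 16 and a^2 = 16, so 16 ≤ 16.
a = 5: 2^a = 32 and a^2 = 25, so 32 > 25.
Thus a = 5 disproves the claim, and no smaller a works.

a = 5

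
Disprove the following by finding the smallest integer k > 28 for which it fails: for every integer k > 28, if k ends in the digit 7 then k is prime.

We need the least integer k > 28 for which k ends in the digit 7 but k is not prime.
k = 37: 37 ends in 7 and is prime.
k = 47: 47 ends in 7 and is prime.
k = 57: 57 ends in 7; 57 = 3 × 19, composite.

k = 57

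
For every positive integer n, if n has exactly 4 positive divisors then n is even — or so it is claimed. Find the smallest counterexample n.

n = 15

We need the least positive integer n for which n has exactly 4 positive divisors but n is odd.
n = 6: divisors of 6: 1, 2, 3, 6; 6 is even.
n = 8: divisors of 8: 1, 2, 4, 8; 8 is even.
n = 10: divisors of 10: 1, 2, 5, 10; 10 is even.
n = 14: divisors of 14: 1, 2, 7, 14; 14 is even.
n = 15: divisors of 15: 1, 3, 5, 15; 15 is odd.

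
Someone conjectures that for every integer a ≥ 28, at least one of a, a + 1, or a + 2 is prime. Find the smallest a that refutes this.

A counterexample is any integer a ≥ 28 such that a, a + 1, a + 2 are all composite; we check each in order.
For a = 28, 29, 30, 31 the conclusion holds.
a = 32: 32 = 2 × 16; 33 = 3 × 11; 34 = 2 × 17 — all composite.

a = 32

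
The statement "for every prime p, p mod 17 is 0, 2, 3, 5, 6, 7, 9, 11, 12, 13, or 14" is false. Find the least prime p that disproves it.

Check each prime p in order until the claim fails.
For p = 2, 3, 5, 7, …, 43, 47, 53 the conclusion holds.
p = 59: 59 mod 17 = 8 — not in {0, 2, 3, 5, 6, 7, 9, 11, 12, 13, 14}.
Hence p = 59 is a counterexample.

p = 59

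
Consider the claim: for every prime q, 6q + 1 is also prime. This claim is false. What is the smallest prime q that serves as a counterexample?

Check each prime q in order until 6q + 1 is not prime.
For q = 2, 3, 5, 7, 11, 13, 17 the conclusion holds.
q = 19: 6q + 1 = 115 = 5 × 23, not prime.
So q = 19 is the smallest counterexample.

q = 19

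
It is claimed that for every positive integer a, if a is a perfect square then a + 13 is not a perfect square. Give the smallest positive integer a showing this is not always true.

a = 36

A counterexample is any positive integer a such that a is a perfect square but a + 13 is a perfect square; we check each in order.
For a = 1, 4, 9, 16, 25 the conclusion holds.
a = 36: 36 = 6² and 36 + 13 = 49 = 7².
Hence a = 36 is a counterexample.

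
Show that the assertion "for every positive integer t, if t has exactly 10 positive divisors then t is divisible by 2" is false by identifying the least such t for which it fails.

A counterexample is any positive integer t such that t has exactly 10 positive divisors but t is not divisible by 2; we check each in order.
For t = 48, 80, 112, 162, 176, 208, 272, 304, 368 the conclusion holds.
t = 405: τ(405) = 10; 405 mod 2 = 1.

t = 405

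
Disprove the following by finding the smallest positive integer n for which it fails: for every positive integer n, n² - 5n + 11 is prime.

n = 7

Check each positive integer n in order until n² - 5n + 11 is not prime.
The first 6 eligible values, up to n = 6, all satisfy the conclusion.
n = 7: n² - 5n + 11 = 25 = 5 × 5, composite.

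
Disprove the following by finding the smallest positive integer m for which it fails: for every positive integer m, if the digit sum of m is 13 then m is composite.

m = 67

We need the least positive integer m for which the digit sum of m is 13 but m is prime.
m = 49: digit sum 13; 49 is composite.
m = 58: digit sum 13; 58 is composite.
m = 67: digit sum 13; 67 is prime, not composite.
So m = 67 is the smallest counterexample.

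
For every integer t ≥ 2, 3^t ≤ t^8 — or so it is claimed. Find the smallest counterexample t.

A counterexample is any integer t ≥ 2 such that 3^t > t^8; we check each in order.
The first 21 eligible values, up to t = 22, all satisfy the conclusion.
t = 23: 3^t = 94143178827 and t^8 = 78310985281, so 94143178827 > 78310985281.

t = 23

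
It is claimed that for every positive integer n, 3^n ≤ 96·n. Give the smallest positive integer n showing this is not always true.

A counterexample is any positive integer n such that 3^n > 96·n; we check each in order.
For n = 1, 2, 3, 4, 5 the conclusion holds.
n = 6: 3^n = 729 and 96·n = 576, so 729 > 576.

n = 6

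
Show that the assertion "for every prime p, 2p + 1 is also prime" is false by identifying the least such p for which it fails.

We need the least prime p for which 2p + 1 is not prime.
p = 2: 2p + 1 = 5, prime.
p = 3: 2p + 1 = 7, prime.
p = 5: 2p + 1 = 11, prime.
p = 7: 2p + 1 = 15 = 3 × 5, not prime.

p = 7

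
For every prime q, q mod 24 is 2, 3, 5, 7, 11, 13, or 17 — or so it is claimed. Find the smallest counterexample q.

A counterexample is any prime q such that the claim fails; we check each in order.
The first 7 eligible values, up to q = 17, all satisfy the conclusion.
q = 19: 19 mod 24 = 19 — not in {2, 3, 5, 7, 11, 13, 17}.
So q = 19 is the smallest counterexample.

q = 19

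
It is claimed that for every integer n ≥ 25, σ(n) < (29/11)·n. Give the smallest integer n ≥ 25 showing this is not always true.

A counterexample is any integer n ≥ 25 such that the claim fails; we check each in order.
The first 35 eligible values, up to n = 59, all satisfy the conclusion.
n = 60: σ(60) = 168; 168 ≥ 1740/11.
So n = 60 is the smallest counterexample.

n = 60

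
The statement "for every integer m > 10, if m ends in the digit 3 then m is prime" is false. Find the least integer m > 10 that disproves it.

Check each integer m > 10 in order until m ends in the digit 3 but m is not prime.
m = 13: 13 ends in 3 and is prime.
m = 23: 23 ends in 3 and is prime.
m = 33: 33 ends in 3; 33 = 3 × 11, composite.

m = 33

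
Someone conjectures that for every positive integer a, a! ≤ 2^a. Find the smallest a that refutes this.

We need the least positive integer a for which a! > 2^a.
For a = 1, 2, 3 the conclusion holds.
a = 4: a! = 24 and 2^a = 16, so 24 > 16.
Hence a = 4 is a counterexample.

a = 4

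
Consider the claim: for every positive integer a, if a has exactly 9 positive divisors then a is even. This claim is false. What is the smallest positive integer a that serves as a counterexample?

For a = 36, 100, 196 the conclusion holds.
a = 225: divisors of 225: 9 divisors; 225 is odd.

a = 225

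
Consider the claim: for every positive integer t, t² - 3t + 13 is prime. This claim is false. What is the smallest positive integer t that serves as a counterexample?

A counterexample is any positive integer t such that t² - 3t + 13 is not prime; we check each in order.
For t = 1, 2, 3, 4, …, 9, 10, 11 the conclusion holds.
t = 12: t² - 3t + 13 = 121 = 11 × 11, composite.
Thus t = 12 disproves the claim, and no smaller t works.

t = 12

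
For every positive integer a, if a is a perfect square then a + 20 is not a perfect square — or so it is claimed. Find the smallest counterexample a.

a = 16

A counterexample is any positive integer a such that a is a perfect square but a + 20 is a perfect square; we check each in order.
a = 1: 1 + 20 = 21, not a perfect square.
a = 4: 4 + 20 = 24, not a perfect square.
a = 9: 9 + 20 = 29, not a perfect square.
a = 16: 16 = 4² and 16 + 20 = 36 = 6².
Thus a = 16 disproves the claim, and no smaller a works.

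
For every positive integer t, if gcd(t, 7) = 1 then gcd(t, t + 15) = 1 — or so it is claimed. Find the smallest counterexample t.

t = 3

We need the least positive integer t for which gcd(t, 7) = 1 but gcd(t, t + 15) > 1.
t = 1: gcd(1, 16) = 1.
t = 2: gcd(2, 17) = 1.
t = 3: gcd(3, 18) = 3.
Thus t = 3 disproves the claim, and no smaller t works.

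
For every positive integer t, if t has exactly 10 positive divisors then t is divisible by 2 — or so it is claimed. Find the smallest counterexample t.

t = 405

Check each positive integer t in order until t has exactly 10 positive divisors but t is not divisible by 2.
For t = 48, 80, 112, 162, 176, 208, 272, 304, 368 the conclusion holds.
t = 405: τ(405) = 10; 405 mod 2 = 1.
Thus t = 405 disproves the claim, and no smaller t works.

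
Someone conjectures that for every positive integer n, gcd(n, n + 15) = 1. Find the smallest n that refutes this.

For n = 1, 2 the conclusion holds.
n = 3: gcd(3, 18) = 3.

n = 3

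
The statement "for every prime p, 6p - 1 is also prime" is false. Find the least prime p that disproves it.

We need the least prime p for which 6p - 1 is not prime.
The first 4 eligible values, up to p = 7, all satisfy the conclusion.
p = 11: 6p - 1 = 65 = 5 × 13, not prime.

p = 11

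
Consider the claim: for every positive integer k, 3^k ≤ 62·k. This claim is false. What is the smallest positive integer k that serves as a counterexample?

k = 6

Check each positive integer k in order until 3^k > 62·k.
For k = 1, 2, 3, 4, 5 the conclusion holds.
k = 6: 3^k = 729 and 62·k = 372, so 729 > 372.
So k = 6 is the smallest counterexample.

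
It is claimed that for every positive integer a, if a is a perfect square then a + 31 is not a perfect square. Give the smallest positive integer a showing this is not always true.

a = 225

A counterexample is any positive integer a such that a is a perfect square but a + 31 is a perfect square; we check each in order.
For a = 1, 4, 9, 16, …, 144, 169, 196 the conclusion holds.
a = 225: 225 = 15² and 225 + 31 = 256 = 16².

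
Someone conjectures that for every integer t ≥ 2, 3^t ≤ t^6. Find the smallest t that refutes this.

t = 15

For t = 2, 3, 4, 5, …, 12, 13, 14 the conclusion holds.
t = 15: 3^t = 14348907 and t^6 = 11390625, so 14348907 > 11390625.
So t = 15 is the smallest counterexample.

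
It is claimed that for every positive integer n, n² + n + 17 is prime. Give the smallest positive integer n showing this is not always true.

n = 16

A counterexample is any positive integer n such that n² + n + 17 is not prime; we check each in order.
The first 15 eligible values, up to n = 15, all satisfy the conclusion.
n = 16: n² + n + 17 = 289 = 17 × 17, composite.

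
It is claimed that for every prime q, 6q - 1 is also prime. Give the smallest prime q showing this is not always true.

q = 11

A counterexample is any prime q such that 6q - 1 is not prime; we check each in order.
q = 2: 6q - 1 = 11, prime.
q = 3: 6q - 1 = 17, prime.
q = 5: 6q - 1 = 29, prime.
q = 7: 6q - 1 = 41, prime.
q = 11: 6q - 1 = 65 = 5 × 13, not prime.
Thus q = 11 disproves the claim, and no smaller q works.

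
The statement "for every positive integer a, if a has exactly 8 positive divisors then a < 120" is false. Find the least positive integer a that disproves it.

A counterexample is any positive integer a such that a has exactly 8 positive divisors but the claim fails; we check each in order.
For a = 24, 30, 40, 42, …, 105, 110, 114 the conclusion holds.
a = 128: τ(128) = 8; 128 ≥ 120.
Hence a = 128 is a counterexample.

a = 128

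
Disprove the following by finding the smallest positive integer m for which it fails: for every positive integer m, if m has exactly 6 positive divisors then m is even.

A counterexample is any positive integer m such that m has exactly 6 positive divisors but m is odd; we check each in order.
m = 12: divisors of 12: 1, 2, 3, 4, 6, 12; 12 is even.
m = 18: divisors of 18: 1, 2, 3, 6, 9, 18; 18 is even.
m = 20: divisors of 20: 1, 2, 4, 5, 10, 20; 20 is even.
m = 28: divisors of 28: 1, 2, 4, 7, 14, 28; 28 is even.
m = 32: divisors of 32: 1, 2, 4, 8, 16, 32; 32 is even.
m = 44: divisors of 44: 1, 2, 4, 11, 22, 44; 44 is even.
m = 45: divisors of 45: 1, 3, 5, 9, 15, 45; 45 is odd.
Hence m = 45 is a counterexample.

m = 45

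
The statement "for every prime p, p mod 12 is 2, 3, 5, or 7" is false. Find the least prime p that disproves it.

The first 4 eligible values, up to p = 7, all satisfy the conclusion.
p = 11: 11 mod 12 = 11 — not in {2, 3, 5, 7}.
So p = 11 is the smallest counterexample.

p = 11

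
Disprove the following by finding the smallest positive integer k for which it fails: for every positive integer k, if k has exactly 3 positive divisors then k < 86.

A counterexample is any positive integer k such that k has exactly 3 positive divisors but the claim fails; we check each in order.
For k = 4, 9, 25, 49 the conclusion holds.
k = 121: τ(121) = 3; 121 ≥ 86.

k = 121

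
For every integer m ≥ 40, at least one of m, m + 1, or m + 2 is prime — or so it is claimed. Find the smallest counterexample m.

m = 44

m = 40: 41 is prime.
m = 41: 41 is prime.
m = 42: 43 is prime.
m = 43: 43 is prime.
m = 44: 44 = 2 × 22; 45 = 3 × 15; 46 = 2 × 23 — all composite.
Hence m = 44 is a counterexample.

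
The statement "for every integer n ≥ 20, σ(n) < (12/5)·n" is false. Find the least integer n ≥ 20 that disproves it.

The first 4 eligible values, up to n = 23, all satisfy the conclusion.
n = 24: σ(24) = 60; 60 ≥ 288/5.
Thus n = 24 disproves the claim, and no smaller n works.

n = 24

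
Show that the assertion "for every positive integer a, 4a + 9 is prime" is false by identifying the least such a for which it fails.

a = 3

Check each positive integer a in order until 4a + 9 is not prime.
For a = 1, 2 the conclusion holds.
a = 3: 4a + 9 = 21 = 3 × 7, composite.
Thus a = 3 disproves the claim, and no smaller a works.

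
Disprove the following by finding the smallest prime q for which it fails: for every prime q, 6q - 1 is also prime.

q = 11

We need the least prime q for which 6q - 1 is not prime.
The first 4 eligible values, up to q = 7, all satisfy the conclusion.
q = 11: 6q - 1 = 65 = 5 × 13, not prime.
Thus q = 11 disproves the claim, and no smaller q works.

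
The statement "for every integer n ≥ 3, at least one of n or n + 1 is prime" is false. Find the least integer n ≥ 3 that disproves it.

We need the least integer n ≥ 3 for which n, n + 1 are both composite.
For n = 3, 4, 5, 6, 7 the conclusion holds.
n = 8: 8 = 2 × 4; 9 = 3 × 3 — both composite.
So n = 8 is the smallest counterexample.

n = 8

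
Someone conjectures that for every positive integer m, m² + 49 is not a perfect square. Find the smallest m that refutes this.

m = 24

A counterexample is any positive integer m such that m² + 49 is a perfect square; we check each in order.
The first 23 eligible values, up to m = 23, all satisfy the conclusion.
m = 24: 24² + 49 = 625 = 25², a perfect square.
Thus m = 24 disproves the claim, and no smaller m works.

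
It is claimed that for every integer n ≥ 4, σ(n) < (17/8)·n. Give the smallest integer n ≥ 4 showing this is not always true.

n = 12

A counterexample is any integer n ≥ 4 such that the claim fails; we check each in order.
n = 4: σ(4) = 7; 7 < 17/2.
n = 5: σ(5) = 6; 6 < 85/8.
n = 6: σ(6) = 12; 12 < 51/4.
n = 7: σ(7) = 8; 8 < 119/8.
n = 8: σ(8) = 15; 15 < 17.
n = 9: σ(9) = 13; 13 < 153/8.
n = 10: σ(10) = 18; 18 < 85/4.
n = 11: σ(11) = 12; 12 < 187/8.
n = 12: σ(12) = 28; 28 ≥ 51/2.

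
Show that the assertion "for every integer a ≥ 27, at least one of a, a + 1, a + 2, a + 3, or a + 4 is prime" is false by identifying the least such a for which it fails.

The first 5 eligible values, up to a = 31, all satisfy the conclusion.
a = 32: 32 = 2 × 16; 33 = 3 × 11; 34 = 2 × 17; 35 = 5 × 7; 36 = 2 × 18 — all composite.

a = 32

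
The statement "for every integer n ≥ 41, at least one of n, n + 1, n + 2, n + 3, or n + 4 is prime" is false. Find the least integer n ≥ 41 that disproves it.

n = 48

We need the least integer n ≥ 41 for which n, n + 1, n + 2, n + 3, n + 4 are all composite.
The first 7 eligible values, up to n = 47, all satisfy the conclusion.
n = 48: 48 = 2 × 24; 49 = 7 × 7; 50 = 2 × 25; 51 = 3 × 17; 52 = 2 × 26 — all composite.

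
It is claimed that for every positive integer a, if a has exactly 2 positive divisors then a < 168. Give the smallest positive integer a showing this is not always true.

Check each positive integer a in order until a has exactly 2 positive divisors but the claim fails.
The first 39 eligible values, up to a = 167, all satisfy the conclusion.
a = 173: τ(173) = 2; 173 ≥ 168.
Thus a = 173 disproves the claim, and no smaller a works.

a = 173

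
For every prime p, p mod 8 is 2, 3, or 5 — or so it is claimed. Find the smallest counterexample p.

Check each prime p in order until the claim fails.
p = 2: 2 mod 8 = 2.
p = 3: 3 mod 8 = 3.
p = 5: 5 mod 8 = 5.
p = 7: 7 mod 8 = 7 — not in {2, 3, 5}.

p = 7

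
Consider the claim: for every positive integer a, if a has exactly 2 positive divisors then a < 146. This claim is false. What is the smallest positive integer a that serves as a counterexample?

a = 149

The first 34 eligible values, up to a = 139, all satisfy the conclusion.
a = 149: τ(149) = 2; 149 ≥ 146.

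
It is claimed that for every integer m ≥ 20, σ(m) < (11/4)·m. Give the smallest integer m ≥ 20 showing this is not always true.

Check each integer m ≥ 20 in order until the claim fails.
For m = 20, 21, 22, 23, …, 57, 58, 59 the conclusion holds.
m = 60: σ(60) = 168; 168 ≥ 165.
Hence m = 60 is a counterexample.

m = 60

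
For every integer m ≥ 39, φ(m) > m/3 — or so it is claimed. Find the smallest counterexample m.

We need the least integer m ≥ 39 for which the claim fails.
m = 39: φ(39) = 24 and 39/3 = 13, so φ(39) > 39/3.
m = 40: φ(40) = 16 and 40/3 = 40/3, so φ(40) > 40/3.
m = 41: φ(41) = 40 and 41/3 = 41/3, so φ(41) > 41/3.
m = 42: φ(42) = 12 and 42/3 = 14, so φ(42) ≤ 42/3.

m = 42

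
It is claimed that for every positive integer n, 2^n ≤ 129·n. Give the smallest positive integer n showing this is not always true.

n = 11

We need the least positive integer n for which 2^n > 129·n.
The first 10 eligible values, up to n = 10, all satisfy the conclusion.
n = 11: 2^n = 2048 and 129·n = 1419, so 2048 > 1419.
Thus n = 11 disproves the claim, and no smaller n works.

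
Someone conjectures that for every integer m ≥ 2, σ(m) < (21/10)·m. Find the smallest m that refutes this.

m = 12

A counterexample is any integer m ≥ 2 such that the claim fails; we check each in order.
For m = 2, 3, 4, 5, 6, 7, 8, 9, 10, 11 the conclusion holds.
m = 12: σ(12) = 28; 28 ≥ 126/5.
Thus m = 12 disproves the claim, and no smaller m works.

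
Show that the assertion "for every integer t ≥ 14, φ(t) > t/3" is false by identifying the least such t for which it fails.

t = 14: φ(14) = 6 and 14/3 = 14/3, so φ(14) > 14/3.
t = 15: φ(15) = 8 and 15/3 = 5, so φ(15) > 15/3.
t = 16: φ(16) = 8 and 16/3 = 16/3, so φ(16) > 16/3.
t = 17: φ(17) = 16 and 17/3 = 17/3, so φ(17) > 17/3.
t = 18: φ(18) = 6 and 18/3 = 6, so φ(18) ≤ 18/3.
Hence t = 18 is a counterexample.

t = 18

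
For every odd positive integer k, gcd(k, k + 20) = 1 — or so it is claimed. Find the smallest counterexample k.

We need the least odd positive integer k for which gcd(k, k + 20) > 1.
k = 1: gcd(1, 21) = 1.
k = 3: gcd(3, 23) = 1.
k = 5: gcd(5, 25) = 5.
Thus k = 5 disproves the claim, and no smaller k works.

k = 5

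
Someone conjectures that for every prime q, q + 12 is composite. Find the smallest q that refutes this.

A counterexample is any prime q such that q + 12 is prime; we check each in order.
q = 2: q + 12 = 14 = 2 × 7, composite.
q = 3: q + 12 = 15 = 3 × 5, composite.
q = 5: q + 12 = 17, prime — not composite.
So q = 5 is the smallest counterexample.

q = 5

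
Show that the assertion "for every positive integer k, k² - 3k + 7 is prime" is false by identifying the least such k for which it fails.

A counterexample is any positive integer k such that k² - 3k + 7 is not prime; we check each in order.
The first 5 eligible values, up to k = 5, all satisfy the conclusion.
k = 6: k² - 3k + 7 = 25 = 5 × 5, composite.

k = 6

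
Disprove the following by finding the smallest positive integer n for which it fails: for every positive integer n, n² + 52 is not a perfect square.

Check each positive integer n in order until n² + 52 is a perfect square.
For n = 1, 2, 3, 4, …, 9, 10, 11 the conclusion holds.
n = 12: 12² + 52 = 196 = 14², a perfect square.
So n = 12 is the smallest counterexample.

n = 12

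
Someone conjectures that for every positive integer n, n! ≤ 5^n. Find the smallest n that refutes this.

n = 12

A counterexample is any positive integer n such that n! > 5^n; we check each in order.
For n = 1, 2, 3, 4, …, 9, 10, 11 the conclusion holds.
n = 12: n! = 479001600 and 5^n = 244140625, so 479001600 > 244140625.
Hence n = 12 is a counterexample.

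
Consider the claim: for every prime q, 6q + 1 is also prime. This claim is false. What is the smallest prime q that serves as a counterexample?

q = 2: 6q + 1 = 13, prime.
q = 3: 6q + 1 = 19, prime.
q = 5: 6q + 1 = 31, prime.
q = 7: 6q + 1 = 43, prime.
q = 11: 6q + 1 = 67, prime.
q = 13: 6q + 1 = 79, prime.
q = 17: 6q + 1 = 103, prime.
q = 19: 6q + 1 = 115 = 5 × 23, not prime.
So q = 19 is the smallest counterexample.

q = 19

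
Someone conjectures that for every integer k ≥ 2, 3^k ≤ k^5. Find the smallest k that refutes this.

We need the least integer k ≥ 2 for which 3^k > k^5.
The first 9 eligible values, up to k = 10, all satisfy the conclusion.
k = 11: 3^k = 177147 and k^5 = 161051, so 177147 > 161051.
Thus k = 11 disproves the claim, and no smaller k works.

k = 11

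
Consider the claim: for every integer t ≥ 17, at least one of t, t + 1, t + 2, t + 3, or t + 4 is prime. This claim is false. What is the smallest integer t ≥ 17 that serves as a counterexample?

t = 24

We need the least integer t ≥ 17 for which t, t + 1, t + 2, t + 3, t + 4 are all composite.
The first 7 eligible values, up to t = 23, all satisfy the conclusion.
t = 24: 24 = 2 × 12; 25 = 5 × 5; 26 = 2 × 13; 27 = 3 × 9; 28 = 2 × 14 — all composite.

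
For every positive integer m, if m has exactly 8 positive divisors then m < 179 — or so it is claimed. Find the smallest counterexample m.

We need the least positive integer m for which m has exactly 8 positive divisors but the claim fails.
For m = 24, 30, 40, 42, …, 165, 170, 174 the conclusion holds.
m = 182: τ(182) = 8; 182 ≥ 179.
Thus m = 182 disproves the claim, and no smaller m works.

m = 182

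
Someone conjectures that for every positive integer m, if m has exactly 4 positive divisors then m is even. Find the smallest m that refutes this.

A counterexample is any positive integer m such that m has exactly 4 positive divisors but m is odd; we check each in order.
For m = 6, 8, 10, 14 the conclusion holds.
m = 15: divisors of 15: 1, 3, 5, 15; 15 is odd.

m = 15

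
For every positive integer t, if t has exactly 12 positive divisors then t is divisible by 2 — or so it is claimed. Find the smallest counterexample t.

A counterexample is any positive integer t such that t has exactly 12 positive divisors but t is not divisible by 2; we check each in order.
For t = 60, 72, 84, 90, …, 294, 306, 308 the conclusion holds.
t = 315: τ(315) = 12; 315 mod 2 = 1.

t = 315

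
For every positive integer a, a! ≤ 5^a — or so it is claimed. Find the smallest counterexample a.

A counterexample is any positive integer a such that a! > 5^a; we check each in order.
For a = 1, 2, 3, 4, …, 9, 10, 11 the conclusion holds.
a = 12: a! = 479001600 and 5^a = 244140625, so 479001600 > 244140625.
Hence a = 12 is a counterexample.

a = 12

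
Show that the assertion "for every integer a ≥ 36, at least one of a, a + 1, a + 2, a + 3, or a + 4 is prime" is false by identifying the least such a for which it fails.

The first 12 eligible values, up to a = 47, all satisfy the conclusion.
a = 48: 48 = 2 × 24; 49 = 7 × 7; 50 = 2 × 25; 51 = 3 × 17; 52 = 2 × 26 — all composite.

a = 48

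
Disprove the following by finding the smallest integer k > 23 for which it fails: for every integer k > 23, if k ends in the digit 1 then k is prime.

A counterexample is any integer k > 23 such that k ends in the digit 1 but k is not prime; we check each in order.
For k = 31, 41 the conclusion holds.
k = 51: 51 ends in 1; 51 = 3 × 17, composite.

k = 51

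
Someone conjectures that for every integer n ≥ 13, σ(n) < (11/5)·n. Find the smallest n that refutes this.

The first 11 eligible values, up to n = 23, all satisfy the conclusion.
n = 24: σ(24) = 60; 60 ≥ 264/5.
So n = 24 is the smallest counterexample.

n = 24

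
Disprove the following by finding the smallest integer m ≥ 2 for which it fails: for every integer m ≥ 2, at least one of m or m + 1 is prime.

Check each integer m ≥ 2 in order until m, m + 1 are both composite.
m = 2: 2 is prime.
m = 3: 3 is prime.
m = 4: 5 is prime.
m = 5: 5 is prime.
m = 6: 7 is prime.
m = 7: 7 is prime.
m = 8: 8 = 2 × 4; 9 = 3 × 3 — both composite.

m = 8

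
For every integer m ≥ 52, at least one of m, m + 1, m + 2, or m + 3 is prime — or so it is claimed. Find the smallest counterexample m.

m = 52: 53 is prime.
m = 53: 53 is prime.
m = 54: 54 = 2 × 27; 55 = 5 × 11; 56 = 2 × 28; 57 = 3 × 19 — all composite.

m = 54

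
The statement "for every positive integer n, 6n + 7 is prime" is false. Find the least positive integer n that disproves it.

n = 3

Check each positive integer n in order until 6n + 7 is not prime.
For n = 1, 2 the conclusion holds.
n = 3: 6n + 7 = 25 = 5 × 5, composite.
So n = 3 is the smallest counterexample.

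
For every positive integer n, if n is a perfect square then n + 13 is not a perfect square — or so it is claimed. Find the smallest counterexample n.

n = 36

Check each positive integer n in order until n is a perfect square but n + 13 is a perfect square.
For n = 1, 4, 9, 16, 25 the conclusion holds.
n = 36: 36 = 6² and 36 + 13 = 49 = 7².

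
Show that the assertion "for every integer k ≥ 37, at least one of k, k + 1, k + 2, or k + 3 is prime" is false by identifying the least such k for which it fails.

A counterexample is any integer k ≥ 37 such that k, k + 1, k + 2, k + 3 are all composite; we check each in order.
The first 11 eligible values, up to k = 47, all satisfy the conclusion.
k = 48: 48 = 2 × 24; 49 = 7 × 7; 50 = 2 × 25; 51 = 3 × 17 — all composite.
Hence k = 48 is a counterexample.

k = 48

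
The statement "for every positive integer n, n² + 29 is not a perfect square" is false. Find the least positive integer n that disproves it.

Check each positive integer n in order until n² + 29 is a perfect square.
The first 13 eligible values, up to n = 13, all satisfy the conclusion.
n = 14: 14² + 29 = 225 = 15², a perfect square.
Thus n = 14 disproves the claim, and no smaller n works.

n = 14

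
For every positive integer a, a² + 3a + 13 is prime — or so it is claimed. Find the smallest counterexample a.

a = 9

Check each positive integer a in order until a² + 3a + 13 is not prime.
The first 8 eligible values, up to a = 8, all satisfy the conclusion.
a = 9: a² + 3a + 13 = 121 = 11 × 11, composite.
Thus a = 9 disproves the claim, and no smaller a works.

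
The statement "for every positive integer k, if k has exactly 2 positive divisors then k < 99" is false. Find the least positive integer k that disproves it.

k = 101

For k = 2, 3, 5, 7, …, 83, 89, 97 the conclusion holds.
k = 101: τ(101) = 2; 101 ≥ 99.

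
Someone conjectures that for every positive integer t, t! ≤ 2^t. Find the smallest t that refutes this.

t = 4

A counterexample is any positive integer t such that t! > 2^t; we check each in order.
For t = 1, 2, 3 the conclusion holds.
t = 4: t! = 24 and 2^t = 16, so 24 > 16.
So t = 4 is the smallest counterexample.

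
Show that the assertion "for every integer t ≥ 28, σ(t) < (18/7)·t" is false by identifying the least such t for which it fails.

t = 48

The first 20 eligible values, up to t = 47, all satisfy the conclusion.
t = 48: σ(48) = 124; 124 ≥ 864/7.
Hence t = 48 is a counterexample.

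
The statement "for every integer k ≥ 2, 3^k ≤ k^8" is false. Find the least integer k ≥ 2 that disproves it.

Check each integer k ≥ 2 in order until 3^k > k^8.
The first 21 eligible values, up to k = 22, all satisfy the conclusion.
k = 23: 3^k = 94143178827 and k^8 = 78310985281, so 94143178827 > 78310985281.
Hence k = 23 is a counterexample.

k = 23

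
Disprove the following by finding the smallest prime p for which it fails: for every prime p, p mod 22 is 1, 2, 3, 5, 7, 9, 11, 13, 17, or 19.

p = 37

For p = 2, 3, 5, 7, …, 23, 29, 31 the conclusion holds.
p = 37: 37 mod 22 = 15 — not in {1, 2, 3, 5, 7, 9, 11, 13, 17, 19}.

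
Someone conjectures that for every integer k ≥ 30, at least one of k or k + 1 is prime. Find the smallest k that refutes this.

k = 32

We need the least integer k ≥ 30 for which k, k + 1 are both composite.
For k = 30, 31 the conclusion holds.
k = 32: 32 = 2 × 16; 33 = 3 × 11 — both composite.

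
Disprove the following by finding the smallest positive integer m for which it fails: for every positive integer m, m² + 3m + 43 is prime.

m = 39

A counterexample is any positive integer m such that m² + 3m + 43 is not prime; we check each in order.
The first 38 eligible values, up to m = 38, all satisfy the conclusion.
m = 39: m² + 3m + 43 = 1681 = 41 × 41, composite.
Thus m = 39 disproves the claim, and no smaller m works.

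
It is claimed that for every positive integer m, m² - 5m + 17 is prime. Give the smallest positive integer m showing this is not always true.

The first 12 eligible values, up to m = 12, all satisfy the conclusion.
m = 13: m² - 5m + 17 = 121 = 11 × 11, composite.
So m = 13 is the smallest counterexample.

m = 13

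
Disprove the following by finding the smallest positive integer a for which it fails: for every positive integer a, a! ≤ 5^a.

A counterexample is any positive integer a such that a! > 5^a; we check each in order.
The first 11 eligible values, up to a = 11, all satisfy the conclusion.
a = 12: a! = 479001600 and 5^a = 244140625, so 479001600 > 244140625.

a = 12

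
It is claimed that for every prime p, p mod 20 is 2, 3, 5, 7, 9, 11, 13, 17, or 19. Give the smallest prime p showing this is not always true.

We need the least prime p for which the claim fails.
The first 12 eligible values, up to p = 37, all satisfy the conclusion.
p = 41: 41 mod 20 = 1 — not in {2, 3, 5, 7, 9, 11, 13, 17, 19}.
So p = 41 is the smallest counterexample.

p = 41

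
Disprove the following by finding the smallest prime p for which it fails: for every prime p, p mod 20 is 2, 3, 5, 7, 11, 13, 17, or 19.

For p = 2, 3, 5, 7, 11, 13, 17, 19, 23 the conclusion holds.
p = 29: 29 mod 20 = 9 — not in {2, 3, 5, 7, 11, 13, 17, 19}.
So p = 29 is the smallest counterexample.

p = 29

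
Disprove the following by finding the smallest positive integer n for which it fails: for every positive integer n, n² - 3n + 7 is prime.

We need the least positive integer n for which n² - 3n + 7 is not prime.
For n = 1, 2, 3, 4, 5 the conclusion holds.
n = 6: n² - 3n + 7 = 25 = 5 × 5, composite.
Thus n = 6 disproves the claim, and no smaller n works.

n = 6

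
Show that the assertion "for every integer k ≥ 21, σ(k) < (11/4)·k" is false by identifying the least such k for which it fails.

k = 60

For k = 21, 22, 23, 24, …, 57, 58, 59 the conclusion holds.
k = 60: σ(60) = 168; 168 ≥ 165.
So k = 60 is the smallest counterexample.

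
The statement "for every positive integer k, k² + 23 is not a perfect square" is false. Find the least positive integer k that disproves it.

Check each positive integer k in order until k² + 23 is a perfect square.
For k = 1, 2, 3, 4, 5, 6, 7, 8, 9, 10 the conclusion holds.
k = 11: 11² + 23 = 144 = 12², a perfect square.

k = 11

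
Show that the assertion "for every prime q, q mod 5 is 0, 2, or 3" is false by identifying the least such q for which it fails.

The first 4 eligible values, up to q = 7, all satisfy the conclusion.
q = 11: 11 mod 5 = 1 — not in {0, 2, 3}.

q = 11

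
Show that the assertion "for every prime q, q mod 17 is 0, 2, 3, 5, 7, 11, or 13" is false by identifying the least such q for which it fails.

q = 23

We need the least prime q for which the claim fails.
The first 8 eligible values, up to q = 19, all satisfy the conclusion.
q = 23: 23 mod 17 = 6 — not in {0, 2, 3, 5, 7, 11, 13}.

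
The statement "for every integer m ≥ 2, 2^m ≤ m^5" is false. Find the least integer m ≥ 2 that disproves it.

For m = 2, 3, 4, 5, …, 20, 21, 22 the conclusion holds.
m = 23: 2^m = 8388608 and m^5 = 6436343, so 8388608 > 6436343.

m = 23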